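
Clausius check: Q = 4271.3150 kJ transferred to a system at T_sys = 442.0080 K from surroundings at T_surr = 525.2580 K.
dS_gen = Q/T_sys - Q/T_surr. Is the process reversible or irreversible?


dS_sys = 4271.3150/442.0080 = 9.6634 kJ/K
dS_surr = -4271.3150/525.2580 = -8.1318 kJ/K
dS_gen = 9.6634 - 8.1318 = 1.5316 kJ/K (irreversible)

dS_gen = 1.5316 kJ/K, irreversible


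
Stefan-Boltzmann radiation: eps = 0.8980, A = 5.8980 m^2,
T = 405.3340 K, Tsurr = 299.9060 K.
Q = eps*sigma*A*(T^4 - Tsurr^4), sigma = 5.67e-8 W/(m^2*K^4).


T^4 = 2.6993e+10
Tsurr^4 = 8.0899e+09
Q = 0.8980 * 5.67e-8 * 5.8980 * 1.8903e+10 = 5676.7489 W

5676.7489 W


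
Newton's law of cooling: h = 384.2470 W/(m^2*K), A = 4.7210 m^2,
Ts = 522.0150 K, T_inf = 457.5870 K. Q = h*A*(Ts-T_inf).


dT = 64.4280 K
Q = 384.2470 * 4.7210 * 64.4280 = 116874.3304 W

116874.3304 W


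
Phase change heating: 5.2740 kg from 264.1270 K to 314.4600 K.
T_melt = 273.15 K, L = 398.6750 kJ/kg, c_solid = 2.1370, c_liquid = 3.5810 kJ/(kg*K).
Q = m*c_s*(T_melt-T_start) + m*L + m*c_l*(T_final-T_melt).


Q1 (sensible, solid) = 5.2740 * 2.1370 * 9.0230 = 101.6941 kJ
Q2 (latent) = 5.2740 * 398.6750 = 2102.6119 kJ
Q3 (sensible, liquid) = 5.2740 * 3.5810 * 41.3100 = 780.1887 kJ
Q_total = 2984.4947 kJ

2984.4947 kJ


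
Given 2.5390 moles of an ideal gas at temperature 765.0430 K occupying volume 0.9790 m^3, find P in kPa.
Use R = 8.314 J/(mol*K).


P = nRT/V = 2.5390 * 8.314 * 765.0430 / 0.9790
= 16149.4809 / 0.9790 = 16495.8947 Pa = 16.4959 kPa

16.4959 kPa


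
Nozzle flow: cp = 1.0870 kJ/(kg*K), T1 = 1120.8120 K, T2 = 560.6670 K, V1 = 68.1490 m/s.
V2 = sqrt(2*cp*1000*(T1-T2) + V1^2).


dT = 560.1450 K
2*cp*1000*dT = 1217755.2300
V1^2 = 4644.2862
V2 = sqrt(1222399.5162) = 1105.6218 m/s

1105.6218 m/s


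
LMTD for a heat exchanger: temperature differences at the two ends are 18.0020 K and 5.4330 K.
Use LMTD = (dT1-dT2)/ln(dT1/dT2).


dT1/dT2 = 3.3135
ln(dT1/dT2) = 1.1980
LMTD = 12.5690 / 1.1980 = 10.4917 K

10.4917 K


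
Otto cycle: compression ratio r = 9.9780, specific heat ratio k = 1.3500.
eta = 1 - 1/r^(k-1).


r^(k-1) = 2.2370
eta = 1 - 1/2.2370 = 0.5530 = 55.2972%

55.2972%


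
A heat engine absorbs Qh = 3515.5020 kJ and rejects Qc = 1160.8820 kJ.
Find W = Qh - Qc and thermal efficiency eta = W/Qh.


W = 3515.5020 - 1160.8820 = 2354.6200 kJ
eta = 2354.6200 / 3515.5020 = 0.6698 = 66.9782%

W = 2354.6200 kJ, eta = 66.9782%


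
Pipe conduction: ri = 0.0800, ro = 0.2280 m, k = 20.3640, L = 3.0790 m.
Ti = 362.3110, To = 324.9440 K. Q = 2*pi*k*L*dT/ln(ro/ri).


dT = 37.3670 K
ln(ro/ri) = 1.0473
Q = 2*pi*20.3640*3.0790*37.3670 / 1.0473 = 14056.0048 W

14056.0048 W


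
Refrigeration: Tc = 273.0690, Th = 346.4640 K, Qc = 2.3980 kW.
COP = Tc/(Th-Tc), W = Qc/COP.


COP = 273.0690 / 73.3950 = 3.7205
W = 2.3980 / 3.7205 = 0.6445 kW

COP = 3.7205, W = 0.6445 kW


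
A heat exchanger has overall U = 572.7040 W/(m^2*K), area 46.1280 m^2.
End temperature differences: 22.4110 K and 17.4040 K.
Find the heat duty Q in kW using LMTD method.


LMTD = 19.8021 K
Q = 572.7040 * 46.1280 * 19.8021 = 523126.0007 W = 523.1260 kW

523.1260 kW


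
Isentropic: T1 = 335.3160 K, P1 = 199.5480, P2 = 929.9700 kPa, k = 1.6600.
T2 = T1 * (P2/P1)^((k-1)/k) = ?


(k-1)/k = 0.3976
(P2/P1)^exp = 1.8440
T2 = 335.3160 * 1.8440 = 618.3185 K

618.3185 K


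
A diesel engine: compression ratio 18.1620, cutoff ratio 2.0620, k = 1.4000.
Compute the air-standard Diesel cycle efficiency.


r^(k-1) = 3.1891
rc^k = 2.7543
eta = 0.6300 = 63.0023%

63.0023%


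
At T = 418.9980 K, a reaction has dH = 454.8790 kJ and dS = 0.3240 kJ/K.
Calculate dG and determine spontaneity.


T*dS = 418.9980 * 0.3240 = 135.7554 kJ
dG = 454.8790 - 135.7554 = 319.1236 kJ (non-spontaneous)

dG = 319.1236 kJ, non-spontaneous


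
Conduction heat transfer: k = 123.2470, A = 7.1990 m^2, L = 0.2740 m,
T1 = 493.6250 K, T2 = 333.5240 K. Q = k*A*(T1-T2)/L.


dT = 160.1010 K
Q = 123.2470 * 7.1990 * 160.1010 / 0.2740 = 518432.2527 W

518432.2527 W


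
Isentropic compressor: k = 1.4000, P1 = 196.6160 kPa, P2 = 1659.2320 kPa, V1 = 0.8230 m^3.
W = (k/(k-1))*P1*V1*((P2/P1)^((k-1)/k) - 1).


(k-1)/k = 0.2857
(P2/P1)^exp = 1.8393
W = 3.5000 * 196.6160 * 0.8230 * (1.8393 - 1) = 475.3425 kJ

475.3425 kJ


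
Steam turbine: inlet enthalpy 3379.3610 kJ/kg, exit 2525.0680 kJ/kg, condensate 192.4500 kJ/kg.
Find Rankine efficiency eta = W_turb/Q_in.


W = 854.2930 kJ/kg
Q_in = 3186.9110 kJ/kg
eta = 0.2681 = 26.8063%

eta = 26.8063%


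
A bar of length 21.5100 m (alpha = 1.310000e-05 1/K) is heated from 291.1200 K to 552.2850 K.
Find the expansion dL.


dT = 261.1650 K
dL = 1.310000e-05 * 21.5100 * 261.1650 = 0.073591 m
L_final = 21.583591 m

dL = 0.073591 m


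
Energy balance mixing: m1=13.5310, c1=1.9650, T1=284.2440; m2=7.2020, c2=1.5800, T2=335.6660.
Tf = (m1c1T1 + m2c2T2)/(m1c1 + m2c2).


num = 11377.1946
den = 37.9676
Tf = 299.6555 K

299.6555 K


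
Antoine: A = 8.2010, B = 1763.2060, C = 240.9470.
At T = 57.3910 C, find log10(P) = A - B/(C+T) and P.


C+T = 298.3380
B/(C+T) = 5.9101
log10(P) = 8.2010 - 5.9101 = 2.2909
P = 10^2.2909 = 195.3911 mmHg

195.3911 mmHg


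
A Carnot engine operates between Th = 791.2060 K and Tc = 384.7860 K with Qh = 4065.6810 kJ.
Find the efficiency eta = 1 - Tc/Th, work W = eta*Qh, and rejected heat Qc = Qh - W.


eta = 1 - 384.7860/791.2060 = 0.5137
W = 0.5137 * 4065.6810 = 2088.4246 kJ
Qc = 4065.6810 - 2088.4246 = 1977.2564 kJ

eta = 51.3672%, W = 2088.4246 kJ, Qc = 1977.2564 kJ


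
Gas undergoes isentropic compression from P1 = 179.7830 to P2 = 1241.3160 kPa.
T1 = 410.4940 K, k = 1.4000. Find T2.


(k-1)/k = 0.2857
(P2/P1)^exp = 1.7368
T2 = 410.4940 * 1.7368 = 712.9504 K

712.9504 K


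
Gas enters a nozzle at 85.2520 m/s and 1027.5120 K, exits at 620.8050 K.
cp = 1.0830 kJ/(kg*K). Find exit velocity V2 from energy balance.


dT = 406.7070 K
2*cp*1000*dT = 880927.3620
V1^2 = 7267.9035
V2 = sqrt(888195.2655) = 942.4411 m/s

942.4411 m/s


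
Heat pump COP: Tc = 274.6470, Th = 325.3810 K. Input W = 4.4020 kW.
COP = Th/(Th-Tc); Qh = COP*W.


COP = 325.3810 / 50.7340 = 6.4135
Qh = 6.4135 * 4.4020 = 28.2321 kW

COP = 6.4135, Qh = 28.2321 kW


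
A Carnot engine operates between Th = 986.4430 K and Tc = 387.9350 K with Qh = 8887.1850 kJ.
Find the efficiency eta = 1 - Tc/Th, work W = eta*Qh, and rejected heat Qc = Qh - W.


eta = 1 - 387.9350/986.4430 = 0.6067
W = 0.6067 * 8887.1850 = 5392.1527 kJ
Qc = 8887.1850 - 5392.1527 = 3495.0323 kJ

eta = 60.6733%, W = 5392.1527 kJ, Qc = 3495.0323 kJ


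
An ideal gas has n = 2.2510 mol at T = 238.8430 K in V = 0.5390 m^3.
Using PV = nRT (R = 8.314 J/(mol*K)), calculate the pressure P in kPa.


P = nRT/V = 2.2510 * 8.314 * 238.8430 / 0.5390
= 4469.9023 / 0.5390 = 8292.9542 Pa = 8.2930 kPa

8.2930 kPa


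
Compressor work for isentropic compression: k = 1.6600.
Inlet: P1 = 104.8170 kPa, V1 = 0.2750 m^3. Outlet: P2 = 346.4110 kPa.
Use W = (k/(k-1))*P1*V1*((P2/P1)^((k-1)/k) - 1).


(k-1)/k = 0.3976
(P2/P1)^exp = 1.6085
W = 2.5152 * 104.8170 * 0.2750 * (1.6085 - 1) = 44.1131 kJ

44.1131 kJ


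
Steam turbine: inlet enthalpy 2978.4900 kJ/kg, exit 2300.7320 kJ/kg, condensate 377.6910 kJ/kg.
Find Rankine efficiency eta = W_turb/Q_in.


W = 677.7580 kJ/kg
Q_in = 2600.7990 kJ/kg
eta = 0.2606 = 26.0596%

eta = 26.0596%


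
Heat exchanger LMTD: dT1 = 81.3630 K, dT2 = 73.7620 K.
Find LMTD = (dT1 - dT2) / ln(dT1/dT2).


dT1/dT2 = 1.1030
ln(dT1/dT2) = 0.0981
LMTD = 7.6010 / 0.0981 = 77.5004 K

77.5004 K


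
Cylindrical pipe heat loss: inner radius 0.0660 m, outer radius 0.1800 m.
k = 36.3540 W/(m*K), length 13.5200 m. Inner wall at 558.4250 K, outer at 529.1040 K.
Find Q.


dT = 29.3210 K
ln(ro/ri) = 1.0033
Q = 2*pi*36.3540*13.5200*29.3210 / 1.0033 = 90251.7882 W

90251.7882 W


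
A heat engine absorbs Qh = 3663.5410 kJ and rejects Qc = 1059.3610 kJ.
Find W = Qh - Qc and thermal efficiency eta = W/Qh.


W = 3663.5410 - 1059.3610 = 2604.1800 kJ
eta = 2604.1800 / 3663.5410 = 0.7108 = 71.0837%

W = 2604.1800 kJ, eta = 71.0837%


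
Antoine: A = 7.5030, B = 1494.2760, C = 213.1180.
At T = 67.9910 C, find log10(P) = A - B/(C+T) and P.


C+T = 281.1090
B/(C+T) = 5.3156
log10(P) = 7.5030 - 5.3156 = 2.1874
P = 10^2.1874 = 153.9408 mmHg

153.9408 mmHg


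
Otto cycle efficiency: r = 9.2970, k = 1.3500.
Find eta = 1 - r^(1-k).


r^(k-1) = 2.1823
eta = 1 - 1/2.1823 = 0.5418 = 54.1774%

54.1774%


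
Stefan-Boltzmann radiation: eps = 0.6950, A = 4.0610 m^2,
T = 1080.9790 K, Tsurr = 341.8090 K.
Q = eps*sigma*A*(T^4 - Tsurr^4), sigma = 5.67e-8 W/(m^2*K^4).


T^4 = 1.3654e+12
Tsurr^4 = 1.3650e+10
Q = 0.6950 * 5.67e-8 * 4.0610 * 1.3518e+12 = 216324.8642 W

216324.8642 W


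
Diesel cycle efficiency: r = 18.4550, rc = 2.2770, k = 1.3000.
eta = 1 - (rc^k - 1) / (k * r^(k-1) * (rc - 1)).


r^(k-1) = 2.3979
rc^k = 2.9146
eta = 0.5191 = 51.9051%

51.9051%


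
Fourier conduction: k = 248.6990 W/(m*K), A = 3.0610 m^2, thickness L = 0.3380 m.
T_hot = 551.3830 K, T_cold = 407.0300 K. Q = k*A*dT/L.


dT = 144.3530 K
Q = 248.6990 * 3.0610 * 144.3530 / 0.3380 = 325122.0932 W

325122.0932 W


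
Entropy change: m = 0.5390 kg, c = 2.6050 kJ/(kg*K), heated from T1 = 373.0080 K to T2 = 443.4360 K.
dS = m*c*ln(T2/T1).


T2/T1 = 1.1888
ln(T2/T1) = 0.1730
dS = 0.5390 * 2.6050 * 0.1730 = 0.2428 kJ/K

0.2428 kJ/K


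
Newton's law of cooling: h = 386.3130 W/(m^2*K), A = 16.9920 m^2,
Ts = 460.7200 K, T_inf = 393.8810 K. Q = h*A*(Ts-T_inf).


dT = 66.8390 K
Q = 386.3130 * 16.9920 * 66.8390 = 438746.6021 W

438746.6021 W


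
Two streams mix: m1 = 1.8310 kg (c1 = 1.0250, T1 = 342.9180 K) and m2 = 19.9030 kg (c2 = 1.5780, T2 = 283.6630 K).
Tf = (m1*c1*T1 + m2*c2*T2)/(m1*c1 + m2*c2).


num = 9552.5650
den = 33.2837
Tf = 287.0042 K

287.0042 K


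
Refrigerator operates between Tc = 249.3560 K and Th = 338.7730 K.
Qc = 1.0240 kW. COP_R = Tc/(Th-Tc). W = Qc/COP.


COP = 249.3560 / 89.4170 = 2.7887
W = 1.0240 / 2.7887 = 0.3672 kW

COP = 2.7887, W = 0.3672 kW


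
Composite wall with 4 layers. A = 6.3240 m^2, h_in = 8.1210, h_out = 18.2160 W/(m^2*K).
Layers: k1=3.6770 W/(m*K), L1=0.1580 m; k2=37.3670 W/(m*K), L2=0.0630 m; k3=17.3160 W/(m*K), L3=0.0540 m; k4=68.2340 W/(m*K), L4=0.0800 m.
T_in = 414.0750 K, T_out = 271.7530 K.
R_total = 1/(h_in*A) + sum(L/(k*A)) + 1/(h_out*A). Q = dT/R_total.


R_conv_in = 1/(8.1210*6.3240) = 0.0195
R_1 = 0.1580/(3.6770*6.3240) = 0.0068
R_2 = 0.0630/(37.3670*6.3240) = 0.0003
R_3 = 0.0540/(17.3160*6.3240) = 0.0005
R_4 = 0.0800/(68.2340*6.3240) = 0.0002
R_conv_out = 1/(18.2160*6.3240) = 0.0087
R_total = 0.0359 K/W
Q = 142.3220 / 0.0359 = 3965.2837 W

R_total = 0.0359 K/W, Q = 3965.2837 W


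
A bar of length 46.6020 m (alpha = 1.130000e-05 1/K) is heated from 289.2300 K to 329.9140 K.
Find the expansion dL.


dT = 40.6840 K
dL = 1.130000e-05 * 46.6020 * 40.6840 = 0.021424 m
L_final = 46.623424 m

dL = 0.021424 m


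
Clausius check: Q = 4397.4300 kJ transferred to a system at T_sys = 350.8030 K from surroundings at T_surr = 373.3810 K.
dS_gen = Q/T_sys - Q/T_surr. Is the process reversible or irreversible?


dS_sys = 4397.4300/350.8030 = 12.5353 kJ/K
dS_surr = -4397.4300/373.3810 = -11.7773 kJ/K
dS_gen = 12.5353 - 11.7773 = 0.7580 kJ/K (irreversible)

dS_gen = 0.7580 kJ/K, irreversible


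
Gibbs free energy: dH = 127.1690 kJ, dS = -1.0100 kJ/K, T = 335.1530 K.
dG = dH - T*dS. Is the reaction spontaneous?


T*dS = 335.1530 * -1.0100 = -338.5045 kJ
dG = 127.1690 + 338.5045 = 465.6735 kJ (non-spontaneous)

dG = 465.6735 kJ, non-spontaneous


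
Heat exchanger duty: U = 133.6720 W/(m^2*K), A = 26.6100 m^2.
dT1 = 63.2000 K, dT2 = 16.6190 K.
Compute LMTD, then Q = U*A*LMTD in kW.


LMTD = 34.8723 K
Q = 133.6720 * 26.6100 * 34.8723 = 124041.3396 W = 124.0413 kW

124.0413 kW


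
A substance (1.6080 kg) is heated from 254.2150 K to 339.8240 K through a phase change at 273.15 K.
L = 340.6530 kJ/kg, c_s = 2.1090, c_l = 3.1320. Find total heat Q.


Q1 (sensible, solid) = 1.6080 * 2.1090 * 18.9350 = 64.2137 kJ
Q2 (latent) = 1.6080 * 340.6530 = 547.7700 kJ
Q3 (sensible, liquid) = 1.6080 * 3.1320 * 66.6740 = 335.7873 kJ
Q_total = 947.7711 kJ

947.7711 kJ


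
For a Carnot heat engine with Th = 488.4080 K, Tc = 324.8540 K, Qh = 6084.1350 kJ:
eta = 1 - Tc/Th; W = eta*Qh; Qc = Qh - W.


eta = 1 - 324.8540/488.4080 = 0.3349
W = 0.3349 * 6084.1350 = 2037.4044 kJ
Qc = 6084.1350 - 2037.4044 = 4046.7306 kJ

eta = 33.4872%, W = 2037.4044 kJ, Qc = 4046.7306 kJ


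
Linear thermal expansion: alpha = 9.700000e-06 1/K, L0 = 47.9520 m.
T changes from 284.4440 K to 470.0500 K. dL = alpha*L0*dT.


dT = 185.6060 K
dL = 9.700000e-06 * 47.9520 * 185.6060 = 0.086332 m
L_final = 48.038332 m

dL = 0.086332 m


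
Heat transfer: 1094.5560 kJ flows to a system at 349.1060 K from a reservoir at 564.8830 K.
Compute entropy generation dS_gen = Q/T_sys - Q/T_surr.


dS_sys = 1094.5560/349.1060 = 3.1353 kJ/K
dS_surr = -1094.5560/564.8830 = -1.9377 kJ/K
dS_gen = 3.1353 - 1.9377 = 1.1976 kJ/K (irreversible)

dS_gen = 1.1976 kJ/K, irreversible


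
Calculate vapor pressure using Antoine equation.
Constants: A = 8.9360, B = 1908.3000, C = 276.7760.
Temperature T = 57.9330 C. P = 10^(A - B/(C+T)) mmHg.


C+T = 334.7090
B/(C+T) = 5.7014
log10(P) = 8.9360 - 5.7014 = 3.2346
P = 10^3.2346 = 1716.4437 mmHg

1716.4437 mmHg


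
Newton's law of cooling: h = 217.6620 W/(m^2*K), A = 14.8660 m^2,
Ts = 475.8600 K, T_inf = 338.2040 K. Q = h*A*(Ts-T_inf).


dT = 137.6560 K
Q = 217.6620 * 14.8660 * 137.6560 = 445422.2317 W

445422.2317 W


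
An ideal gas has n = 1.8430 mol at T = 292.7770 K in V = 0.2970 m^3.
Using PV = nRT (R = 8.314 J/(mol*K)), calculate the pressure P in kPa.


P = nRT/V = 1.8430 * 8.314 * 292.7770 / 0.2970
= 4486.1347 / 0.2970 = 15104.8307 Pa = 15.1048 kPa

15.1048 kPa


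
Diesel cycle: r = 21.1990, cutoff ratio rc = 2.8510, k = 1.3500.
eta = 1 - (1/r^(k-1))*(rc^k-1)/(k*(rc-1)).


r^(k-1) = 2.9121
rc^k = 4.1138
eta = 0.5721 = 57.2098%

57.2098%


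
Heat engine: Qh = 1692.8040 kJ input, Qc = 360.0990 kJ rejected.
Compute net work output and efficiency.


W = 1692.8040 - 360.0990 = 1332.7050 kJ
eta = 1332.7050 / 1692.8040 = 0.7873 = 78.7277%

W = 1332.7050 kJ, eta = 78.7277%


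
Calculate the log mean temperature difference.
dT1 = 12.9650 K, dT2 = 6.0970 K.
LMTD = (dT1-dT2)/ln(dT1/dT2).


dT1/dT2 = 2.1265
ln(dT1/dT2) = 0.7545
LMTD = 6.8680 / 0.7545 = 9.1032 K

9.1032 K


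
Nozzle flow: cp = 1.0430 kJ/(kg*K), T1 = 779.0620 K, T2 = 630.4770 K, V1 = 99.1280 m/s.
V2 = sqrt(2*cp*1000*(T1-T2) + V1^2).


dT = 148.5850 K
2*cp*1000*dT = 309948.3100
V1^2 = 9826.3604
V2 = sqrt(319774.6704) = 565.4862 m/s

565.4862 m/s


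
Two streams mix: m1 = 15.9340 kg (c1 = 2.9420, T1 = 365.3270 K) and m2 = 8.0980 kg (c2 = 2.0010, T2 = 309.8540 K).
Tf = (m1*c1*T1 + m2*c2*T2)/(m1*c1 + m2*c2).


num = 22146.6409
den = 63.0819
Tf = 351.0774 K

351.0774 K


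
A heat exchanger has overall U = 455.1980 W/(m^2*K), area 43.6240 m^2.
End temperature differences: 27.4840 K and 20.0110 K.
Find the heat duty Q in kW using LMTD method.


LMTD = 23.5502 K
Q = 455.1980 * 43.6240 * 23.5502 = 467649.8219 W = 467.6498 kW

467.6498 kW


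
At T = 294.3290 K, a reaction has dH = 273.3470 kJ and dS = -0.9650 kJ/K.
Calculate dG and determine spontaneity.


T*dS = 294.3290 * -0.9650 = -284.0275 kJ
dG = 273.3470 + 284.0275 = 557.3745 kJ (non-spontaneous)

dG = 557.3745 kJ, non-spontaneous


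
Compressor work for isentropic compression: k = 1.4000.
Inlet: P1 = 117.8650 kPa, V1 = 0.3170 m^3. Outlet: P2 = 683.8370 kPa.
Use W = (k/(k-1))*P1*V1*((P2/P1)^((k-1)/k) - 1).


(k-1)/k = 0.2857
(P2/P1)^exp = 1.6526
W = 3.5000 * 117.8650 * 0.3170 * (1.6526 - 1) = 85.3385 kJ

85.3385 kJ


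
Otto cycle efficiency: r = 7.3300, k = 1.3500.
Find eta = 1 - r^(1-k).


r^(k-1) = 2.0081
eta = 1 - 1/2.0081 = 0.5020 = 50.2018%

50.2018%


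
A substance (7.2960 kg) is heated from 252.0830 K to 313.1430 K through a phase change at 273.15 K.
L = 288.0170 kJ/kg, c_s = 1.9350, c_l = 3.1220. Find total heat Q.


Q1 (sensible, solid) = 7.2960 * 1.9350 * 21.0670 = 297.4188 kJ
Q2 (latent) = 7.2960 * 288.0170 = 2101.3720 kJ
Q3 (sensible, liquid) = 7.2960 * 3.1220 * 39.9930 = 910.9650 kJ
Q_total = 3309.7559 kJ

3309.7559 kJ


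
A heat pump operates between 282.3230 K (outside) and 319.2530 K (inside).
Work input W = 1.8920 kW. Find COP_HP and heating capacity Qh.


COP = 319.2530 / 36.9300 = 8.6448
Qh = 8.6448 * 1.8920 = 16.3560 kW

COP = 8.6448, Qh = 16.3560 kW


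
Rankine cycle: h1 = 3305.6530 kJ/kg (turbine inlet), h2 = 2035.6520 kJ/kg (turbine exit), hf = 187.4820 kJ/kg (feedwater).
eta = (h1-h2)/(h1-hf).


W = 1270.0010 kJ/kg
Q_in = 3118.1710 kJ/kg
eta = 0.4073 = 40.7290%

eta = 40.7290%


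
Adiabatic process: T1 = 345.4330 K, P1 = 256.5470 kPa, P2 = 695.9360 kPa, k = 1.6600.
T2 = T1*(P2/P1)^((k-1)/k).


(k-1)/k = 0.3976
(P2/P1)^exp = 1.4870
T2 = 345.4330 * 1.4870 = 513.6655 K

513.6655 K


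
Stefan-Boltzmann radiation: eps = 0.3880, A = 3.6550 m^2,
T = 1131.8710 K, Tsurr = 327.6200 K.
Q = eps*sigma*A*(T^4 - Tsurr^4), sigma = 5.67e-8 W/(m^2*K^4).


T^4 = 1.6413e+12
Tsurr^4 = 1.1521e+10
Q = 0.3880 * 5.67e-8 * 3.6550 * 1.6298e+12 = 131048.0926 W

131048.0926 W


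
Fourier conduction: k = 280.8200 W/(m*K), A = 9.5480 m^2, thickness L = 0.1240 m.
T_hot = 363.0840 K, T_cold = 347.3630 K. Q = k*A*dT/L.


dT = 15.7210 K
Q = 280.8200 * 9.5480 * 15.7210 / 0.1240 = 339937.3839 W

339937.3839 W


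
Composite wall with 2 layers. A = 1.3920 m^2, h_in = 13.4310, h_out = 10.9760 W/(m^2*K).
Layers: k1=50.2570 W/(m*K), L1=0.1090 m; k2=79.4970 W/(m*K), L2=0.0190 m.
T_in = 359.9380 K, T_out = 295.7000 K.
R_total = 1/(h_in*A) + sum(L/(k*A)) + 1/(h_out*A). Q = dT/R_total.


R_conv_in = 1/(13.4310*1.3920) = 0.0535
R_1 = 0.1090/(50.2570*1.3920) = 0.0016
R_2 = 0.0190/(79.4970*1.3920) = 0.0002
R_conv_out = 1/(10.9760*1.3920) = 0.0655
R_total = 0.1207 K/W
Q = 64.2380 / 0.1207 = 532.3517 W

R_total = 0.1207 K/W, Q = 532.3517 W


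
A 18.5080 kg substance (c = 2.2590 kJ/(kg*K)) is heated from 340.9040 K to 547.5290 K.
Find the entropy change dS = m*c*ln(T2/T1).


T2/T1 = 1.6061
ln(T2/T1) = 0.4738
dS = 18.5080 * 2.2590 * 0.4738 = 19.8100 kJ/K

19.8100 kJ/K


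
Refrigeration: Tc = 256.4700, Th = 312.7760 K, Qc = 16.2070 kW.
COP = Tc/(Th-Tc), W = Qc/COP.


COP = 256.4700 / 56.3060 = 4.5549
W = 16.2070 / 4.5549 = 3.5581 kW

COP = 4.5549, W = 3.5581 kW


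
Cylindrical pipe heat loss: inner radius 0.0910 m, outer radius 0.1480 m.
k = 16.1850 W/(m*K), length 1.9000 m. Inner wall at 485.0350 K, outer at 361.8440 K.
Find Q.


dT = 123.1910 K
ln(ro/ri) = 0.4864
Q = 2*pi*16.1850*1.9000*123.1910 / 0.4864 = 48941.1041 W

48941.1041 W


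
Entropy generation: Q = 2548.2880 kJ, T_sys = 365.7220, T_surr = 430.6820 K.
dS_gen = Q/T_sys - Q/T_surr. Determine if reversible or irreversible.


dS_sys = 2548.2880/365.7220 = 6.9678 kJ/K
dS_surr = -2548.2880/430.6820 = -5.9169 kJ/K
dS_gen = 6.9678 - 5.9169 = 1.0510 kJ/K (irreversible)

dS_gen = 1.0510 kJ/K, irreversible


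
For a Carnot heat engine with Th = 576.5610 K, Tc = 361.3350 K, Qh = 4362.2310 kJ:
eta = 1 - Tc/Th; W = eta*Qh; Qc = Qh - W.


eta = 1 - 361.3350/576.5610 = 0.3733
W = 0.3733 * 4362.2310 = 1628.3889 kJ
Qc = 4362.2310 - 1628.3889 = 2733.8421 kJ

eta = 37.3293%, W = 1628.3889 kJ, Qc = 2733.8421 kJ


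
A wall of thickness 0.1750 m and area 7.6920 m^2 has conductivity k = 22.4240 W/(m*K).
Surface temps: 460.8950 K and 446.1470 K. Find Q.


dT = 14.7480 K
Q = 22.4240 * 7.6920 * 14.7480 / 0.1750 = 14536.0846 W

14536.0846 W


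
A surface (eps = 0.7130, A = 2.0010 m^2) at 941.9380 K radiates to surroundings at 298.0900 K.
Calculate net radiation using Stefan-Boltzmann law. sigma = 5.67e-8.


T^4 = 7.8721e+11
Tsurr^4 = 7.8957e+09
Q = 0.7130 * 5.67e-8 * 2.0010 * 7.7931e+11 = 63042.1459 W

63042.1459 W


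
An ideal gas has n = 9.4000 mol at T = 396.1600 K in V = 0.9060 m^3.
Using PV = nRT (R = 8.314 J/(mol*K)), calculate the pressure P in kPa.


P = nRT/V = 9.4000 * 8.314 * 396.1600 / 0.9060
= 30960.5379 / 0.9060 = 34172.7791 Pa = 34.1728 kPa

34.1728 kPa


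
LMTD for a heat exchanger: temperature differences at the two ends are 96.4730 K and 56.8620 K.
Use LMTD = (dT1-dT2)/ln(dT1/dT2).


dT1/dT2 = 1.6966
ln(dT1/dT2) = 0.5286
LMTD = 39.6110 / 0.5286 = 74.9306 K

74.9306 K


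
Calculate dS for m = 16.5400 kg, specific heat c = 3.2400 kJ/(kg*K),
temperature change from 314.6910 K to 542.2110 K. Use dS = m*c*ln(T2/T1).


T2/T1 = 1.7230
ln(T2/T1) = 0.5441
dS = 16.5400 * 3.2400 * 0.5441 = 29.1562 kJ/K

29.1562 kJ/K


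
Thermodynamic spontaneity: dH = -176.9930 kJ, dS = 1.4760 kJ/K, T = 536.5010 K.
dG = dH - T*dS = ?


T*dS = 536.5010 * 1.4760 = 791.8755 kJ
dG = -176.9930 - 791.8755 = -968.8685 kJ (spontaneous)

dG = -968.8685 kJ, spontaneous


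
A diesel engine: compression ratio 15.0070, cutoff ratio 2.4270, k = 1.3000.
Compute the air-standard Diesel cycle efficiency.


r^(k-1) = 2.2537
rc^k = 3.1666
eta = 0.4818 = 48.1774%

48.1774%


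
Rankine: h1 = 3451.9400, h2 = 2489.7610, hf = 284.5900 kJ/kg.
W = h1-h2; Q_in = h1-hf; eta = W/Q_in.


W = 962.1790 kJ/kg
Q_in = 3167.3500 kJ/kg
eta = 0.3038 = 30.3780%

eta = 30.3780%


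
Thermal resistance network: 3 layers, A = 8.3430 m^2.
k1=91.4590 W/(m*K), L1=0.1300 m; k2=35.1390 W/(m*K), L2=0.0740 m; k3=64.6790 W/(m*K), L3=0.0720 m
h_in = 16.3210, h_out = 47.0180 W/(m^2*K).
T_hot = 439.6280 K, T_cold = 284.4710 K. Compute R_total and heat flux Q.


R_conv_in = 1/(16.3210*8.3430) = 0.0073
R_1 = 0.1300/(91.4590*8.3430) = 0.0002
R_2 = 0.0740/(35.1390*8.3430) = 0.0003
R_3 = 0.0720/(64.6790*8.3430) = 0.0001
R_conv_out = 1/(47.0180*8.3430) = 0.0025
R_total = 0.0104 K/W
Q = 155.1570 / 0.0104 = 14848.3484 W

R_total = 0.0104 K/W, Q = 14848.3484 W


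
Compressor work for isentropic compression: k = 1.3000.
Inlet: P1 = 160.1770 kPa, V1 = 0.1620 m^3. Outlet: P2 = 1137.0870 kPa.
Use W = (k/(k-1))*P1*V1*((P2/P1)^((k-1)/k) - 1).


(k-1)/k = 0.2308
(P2/P1)^exp = 1.5719
W = 4.3333 * 160.1770 * 0.1620 * (1.5719 - 1) = 64.3086 kJ

64.3086 kJ


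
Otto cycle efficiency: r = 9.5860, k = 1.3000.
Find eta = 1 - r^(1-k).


r^(k-1) = 1.9701
eta = 1 - 1/1.9701 = 0.4924 = 49.2415%

49.2415%


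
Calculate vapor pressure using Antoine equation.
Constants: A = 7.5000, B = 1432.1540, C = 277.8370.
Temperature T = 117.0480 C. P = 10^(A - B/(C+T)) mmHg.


C+T = 394.8850
B/(C+T) = 3.6268
log10(P) = 7.5000 - 3.6268 = 3.8732
P = 10^3.8732 = 7468.5755 mmHg

7468.5755 mmHg


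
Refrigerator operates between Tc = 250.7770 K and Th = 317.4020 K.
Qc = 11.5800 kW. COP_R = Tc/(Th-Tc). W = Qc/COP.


COP = 250.7770 / 66.6250 = 3.7640
W = 11.5800 / 3.7640 = 3.0765 kW

COP = 3.7640, W = 3.0765 kW


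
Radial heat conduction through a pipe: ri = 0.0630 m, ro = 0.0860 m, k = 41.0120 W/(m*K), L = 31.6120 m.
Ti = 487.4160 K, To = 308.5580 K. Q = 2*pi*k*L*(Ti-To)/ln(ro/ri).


dT = 178.8580 K
ln(ro/ri) = 0.3112
Q = 2*pi*41.0120*31.6120*178.8580 / 0.3112 = 4681597.0486 W

4681597.0486 W


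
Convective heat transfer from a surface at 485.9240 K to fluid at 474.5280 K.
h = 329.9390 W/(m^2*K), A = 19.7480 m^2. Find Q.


dT = 11.3960 K
Q = 329.9390 * 19.7480 * 11.3960 = 74252.1807 W

74252.1807 W


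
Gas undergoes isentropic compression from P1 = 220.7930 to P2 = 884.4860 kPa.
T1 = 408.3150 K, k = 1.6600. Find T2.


(k-1)/k = 0.3976
(P2/P1)^exp = 1.7363
T2 = 408.3150 * 1.7363 = 708.9658 K

708.9658 K


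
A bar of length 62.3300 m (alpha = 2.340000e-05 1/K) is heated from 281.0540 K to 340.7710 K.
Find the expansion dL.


dT = 59.7170 K
dL = 2.340000e-05 * 62.3300 * 59.7170 = 0.087099 m
L_final = 62.417099 m

dL = 0.087099 m


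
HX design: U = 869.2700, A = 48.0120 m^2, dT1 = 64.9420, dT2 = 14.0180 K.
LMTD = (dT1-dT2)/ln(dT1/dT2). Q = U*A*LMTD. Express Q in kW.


LMTD = 33.2152 K
Q = 869.2700 * 48.0120 * 33.2152 = 1386250.4071 W = 1386.2504 kW

1386.2504 kW


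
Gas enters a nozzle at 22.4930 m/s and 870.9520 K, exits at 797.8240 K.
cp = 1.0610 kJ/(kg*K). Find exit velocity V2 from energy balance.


dT = 73.1280 K
2*cp*1000*dT = 155177.6160
V1^2 = 505.9350
V2 = sqrt(155683.5510) = 394.5675 m/s

394.5675 m/s


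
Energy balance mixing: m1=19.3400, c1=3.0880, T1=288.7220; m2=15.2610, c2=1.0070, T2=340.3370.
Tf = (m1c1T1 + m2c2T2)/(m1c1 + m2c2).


num = 22473.2723
den = 75.0897
Tf = 299.2855 K

299.2855 K


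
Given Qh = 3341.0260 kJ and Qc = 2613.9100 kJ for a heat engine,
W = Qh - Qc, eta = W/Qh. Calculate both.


W = 3341.0260 - 2613.9100 = 727.1160 kJ
eta = 727.1160 / 3341.0260 = 0.2176 = 21.7633%

W = 727.1160 kJ, eta = 21.7633%


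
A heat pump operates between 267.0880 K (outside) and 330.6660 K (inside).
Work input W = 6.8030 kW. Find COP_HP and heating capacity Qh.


COP = 330.6660 / 63.5780 = 5.2010
Qh = 5.2010 * 6.8030 = 35.3821 kW

COP = 5.2010, Qh = 35.3821 kW


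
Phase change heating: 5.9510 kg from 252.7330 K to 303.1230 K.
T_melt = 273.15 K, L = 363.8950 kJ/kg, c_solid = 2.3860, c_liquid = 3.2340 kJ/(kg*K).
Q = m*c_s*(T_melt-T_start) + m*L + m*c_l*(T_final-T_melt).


Q1 (sensible, solid) = 5.9510 * 2.3860 * 20.4170 = 289.9027 kJ
Q2 (latent) = 5.9510 * 363.8950 = 2165.5391 kJ
Q3 (sensible, liquid) = 5.9510 * 3.2340 * 29.9730 = 576.8464 kJ
Q_total = 3032.2883 kJ

3032.2883 kJ


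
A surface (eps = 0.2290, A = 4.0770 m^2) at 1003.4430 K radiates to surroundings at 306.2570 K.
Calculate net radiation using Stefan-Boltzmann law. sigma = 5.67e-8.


T^4 = 1.0138e+12
Tsurr^4 = 8.7972e+09
Q = 0.2290 * 5.67e-8 * 4.0770 * 1.0050e+12 = 53204.1163 W

53204.1163 W


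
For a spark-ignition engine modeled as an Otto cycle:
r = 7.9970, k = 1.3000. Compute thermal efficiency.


r^(k-1) = 1.8659
eta = 1 - 1/1.8659 = 0.4641 = 46.4053%

46.4053%


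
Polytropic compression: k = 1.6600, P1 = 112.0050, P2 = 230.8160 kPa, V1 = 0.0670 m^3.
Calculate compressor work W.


(k-1)/k = 0.3976
(P2/P1)^exp = 1.3331
W = 2.5152 * 112.0050 * 0.0670 * (1.3331 - 1) = 6.2866 kJ

6.2866 kJ


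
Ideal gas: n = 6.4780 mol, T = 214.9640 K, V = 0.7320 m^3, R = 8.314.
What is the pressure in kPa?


P = nRT/V = 6.4780 * 8.314 * 214.9640 / 0.7320
= 11577.5509 / 0.7320 = 15816.3264 Pa = 15.8163 kPa

15.8163 kPa


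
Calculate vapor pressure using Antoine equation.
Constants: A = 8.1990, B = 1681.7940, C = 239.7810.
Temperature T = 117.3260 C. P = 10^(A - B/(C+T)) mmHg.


C+T = 357.1070
B/(C+T) = 4.7095
log10(P) = 8.1990 - 4.7095 = 3.4895
P = 10^3.4895 = 3086.7678 mmHg

3086.7678 mmHg


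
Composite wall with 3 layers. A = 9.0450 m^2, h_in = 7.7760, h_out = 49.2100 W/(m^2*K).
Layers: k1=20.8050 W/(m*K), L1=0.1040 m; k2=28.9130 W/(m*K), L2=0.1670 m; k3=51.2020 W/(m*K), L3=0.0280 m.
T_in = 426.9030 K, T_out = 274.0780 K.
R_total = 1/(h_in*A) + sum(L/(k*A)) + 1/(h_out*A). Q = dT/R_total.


R_conv_in = 1/(7.7760*9.0450) = 0.0142
R_1 = 0.1040/(20.8050*9.0450) = 0.0006
R_2 = 0.1670/(28.9130*9.0450) = 0.0006
R_3 = 0.0280/(51.2020*9.0450) = 6.0459e-05
R_conv_out = 1/(49.2100*9.0450) = 0.0022
R_total = 0.0177 K/W
Q = 152.8250 / 0.0177 = 8626.2604 W

R_total = 0.0177 K/W, Q = 8626.2604 W


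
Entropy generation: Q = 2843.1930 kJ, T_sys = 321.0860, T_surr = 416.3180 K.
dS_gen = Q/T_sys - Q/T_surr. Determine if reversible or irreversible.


dS_sys = 2843.1930/321.0860 = 8.8549 kJ/K
dS_surr = -2843.1930/416.3180 = -6.8294 kJ/K
dS_gen = 8.8549 - 6.8294 = 2.0255 kJ/K (irreversible)

dS_gen = 2.0255 kJ/K, irreversible


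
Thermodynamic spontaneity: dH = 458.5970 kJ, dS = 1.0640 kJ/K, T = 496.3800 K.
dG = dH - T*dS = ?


T*dS = 496.3800 * 1.0640 = 528.1483 kJ
dG = 458.5970 - 528.1483 = -69.5513 kJ (spontaneous)

dG = -69.5513 kJ, spontaneous


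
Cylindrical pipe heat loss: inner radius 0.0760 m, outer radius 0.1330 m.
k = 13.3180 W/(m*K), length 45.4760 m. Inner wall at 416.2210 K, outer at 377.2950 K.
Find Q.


dT = 38.9260 K
ln(ro/ri) = 0.5596
Q = 2*pi*13.3180*45.4760*38.9260 / 0.5596 = 264698.1809 W

264698.1809 W


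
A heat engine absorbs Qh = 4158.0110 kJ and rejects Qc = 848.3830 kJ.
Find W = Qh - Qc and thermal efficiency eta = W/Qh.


W = 4158.0110 - 848.3830 = 3309.6280 kJ
eta = 3309.6280 / 4158.0110 = 0.7960 = 79.5964%

W = 3309.6280 kJ, eta = 79.5964%


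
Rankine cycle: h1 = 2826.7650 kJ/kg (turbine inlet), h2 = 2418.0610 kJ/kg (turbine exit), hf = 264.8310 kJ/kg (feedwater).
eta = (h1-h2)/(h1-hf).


W = 408.7040 kJ/kg
Q_in = 2561.9340 kJ/kg
eta = 0.1595 = 15.9529%

eta = 15.9529%


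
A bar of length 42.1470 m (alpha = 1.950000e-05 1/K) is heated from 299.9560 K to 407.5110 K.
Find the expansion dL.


dT = 107.5550 K
dL = 1.950000e-05 * 42.1470 * 107.5550 = 0.088396 m
L_final = 42.235396 m

dL = 0.088396 m


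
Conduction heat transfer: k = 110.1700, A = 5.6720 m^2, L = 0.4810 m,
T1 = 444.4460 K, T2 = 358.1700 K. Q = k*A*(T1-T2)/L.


dT = 86.2760 K
Q = 110.1700 * 5.6720 * 86.2760 / 0.4810 = 112084.2260 W

112084.2260 W


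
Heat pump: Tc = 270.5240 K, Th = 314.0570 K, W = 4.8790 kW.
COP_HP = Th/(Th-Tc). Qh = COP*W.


COP = 314.0570 / 43.5330 = 7.2142
Qh = 7.2142 * 4.8790 = 35.1982 kW

COP = 7.2142, Qh = 35.1982 kW


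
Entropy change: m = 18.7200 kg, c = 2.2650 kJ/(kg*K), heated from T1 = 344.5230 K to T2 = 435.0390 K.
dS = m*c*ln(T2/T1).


T2/T1 = 1.2627
ln(T2/T1) = 0.2333
dS = 18.7200 * 2.2650 * 0.2333 = 9.8910 kJ/K

9.8910 kJ/K


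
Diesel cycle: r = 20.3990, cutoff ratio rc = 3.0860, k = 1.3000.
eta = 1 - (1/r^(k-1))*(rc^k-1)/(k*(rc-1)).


r^(k-1) = 2.4711
rc^k = 4.3273
eta = 0.5035 = 50.3466%

50.3466%


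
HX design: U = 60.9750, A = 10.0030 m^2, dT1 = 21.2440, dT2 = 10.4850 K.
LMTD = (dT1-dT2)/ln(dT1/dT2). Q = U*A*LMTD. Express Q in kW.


LMTD = 15.2366 K
Q = 60.9750 * 10.0030 * 15.2366 = 9293.3017 W = 9.2933 kW

9.2933 kW


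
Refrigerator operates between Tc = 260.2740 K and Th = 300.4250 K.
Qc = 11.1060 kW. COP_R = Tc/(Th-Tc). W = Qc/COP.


COP = 260.2740 / 40.1510 = 6.4824
W = 11.1060 / 6.4824 = 1.7133 kW

COP = 6.4824, W = 1.7133 kW


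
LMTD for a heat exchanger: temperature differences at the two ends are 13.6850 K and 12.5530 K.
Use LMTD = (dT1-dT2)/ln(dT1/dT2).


dT1/dT2 = 1.0902
ln(dT1/dT2) = 0.0863
LMTD = 1.1320 / 0.0863 = 13.1109 K

13.1109 K


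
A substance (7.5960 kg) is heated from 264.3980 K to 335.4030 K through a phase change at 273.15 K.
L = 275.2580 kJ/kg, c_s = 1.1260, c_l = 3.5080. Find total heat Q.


Q1 (sensible, solid) = 7.5960 * 1.1260 * 8.7520 = 74.8567 kJ
Q2 (latent) = 7.5960 * 275.2580 = 2090.8598 kJ
Q3 (sensible, liquid) = 7.5960 * 3.5080 * 62.2530 = 1658.8412 kJ
Q_total = 3824.5577 kJ

3824.5577 kJ


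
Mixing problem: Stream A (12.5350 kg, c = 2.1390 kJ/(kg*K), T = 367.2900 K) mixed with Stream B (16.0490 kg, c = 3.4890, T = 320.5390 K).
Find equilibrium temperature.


num = 27796.4823
den = 82.8073
Tf = 335.6766 K

335.6766 K


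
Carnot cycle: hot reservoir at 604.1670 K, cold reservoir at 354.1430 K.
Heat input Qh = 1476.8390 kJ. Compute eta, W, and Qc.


eta = 1 - 354.1430/604.1670 = 0.4138
W = 0.4138 * 1476.8390 = 611.1641 kJ
Qc = 1476.8390 - 611.1641 = 865.6749 kJ

eta = 41.3833%, W = 611.1641 kJ, Qc = 865.6749 kJ


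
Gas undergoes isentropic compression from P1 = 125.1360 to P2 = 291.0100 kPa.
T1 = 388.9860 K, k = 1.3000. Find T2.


(k-1)/k = 0.2308
(P2/P1)^exp = 1.2150
T2 = 388.9860 * 1.2150 = 472.6251 K

472.6251 K


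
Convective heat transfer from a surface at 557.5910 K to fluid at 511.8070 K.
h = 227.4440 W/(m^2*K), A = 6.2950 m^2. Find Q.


dT = 45.7840 K
Q = 227.4440 * 6.2950 * 45.7840 = 65551.6989 W

65551.6989 W


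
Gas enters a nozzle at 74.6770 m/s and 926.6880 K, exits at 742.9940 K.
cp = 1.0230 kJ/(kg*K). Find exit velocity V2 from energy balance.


dT = 183.6940 K
2*cp*1000*dT = 375837.9240
V1^2 = 5576.6543
V2 = sqrt(381414.5783) = 617.5877 m/s

617.5877 m/s


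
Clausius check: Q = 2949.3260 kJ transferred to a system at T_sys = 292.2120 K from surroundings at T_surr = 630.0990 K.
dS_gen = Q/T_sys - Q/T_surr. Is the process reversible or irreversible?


dS_sys = 2949.3260/292.2120 = 10.0931 kJ/K
dS_surr = -2949.3260/630.0990 = -4.6807 kJ/K
dS_gen = 10.0931 - 4.6807 = 5.4124 kJ/K (irreversible)

dS_gen = 5.4124 kJ/K, irreversible


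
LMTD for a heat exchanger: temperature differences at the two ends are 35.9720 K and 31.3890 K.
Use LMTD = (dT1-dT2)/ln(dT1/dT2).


dT1/dT2 = 1.1460
ln(dT1/dT2) = 0.1363
LMTD = 4.5830 / 0.1363 = 33.6285 K

33.6285 K


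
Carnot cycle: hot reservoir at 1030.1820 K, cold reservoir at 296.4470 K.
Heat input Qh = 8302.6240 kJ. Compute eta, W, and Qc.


eta = 1 - 296.4470/1030.1820 = 0.7122
W = 0.7122 * 8302.6240 = 5913.4462 kJ
Qc = 8302.6240 - 5913.4462 = 2389.1778 kJ

eta = 71.2238%, W = 5913.4462 kJ, Qc = 2389.1778 kJ


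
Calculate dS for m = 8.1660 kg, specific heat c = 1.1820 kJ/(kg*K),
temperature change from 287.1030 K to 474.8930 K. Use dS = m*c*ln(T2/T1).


T2/T1 = 1.6541
ln(T2/T1) = 0.5032
dS = 8.1660 * 1.1820 * 0.5032 = 4.8575 kJ/K

4.8575 kJ/K


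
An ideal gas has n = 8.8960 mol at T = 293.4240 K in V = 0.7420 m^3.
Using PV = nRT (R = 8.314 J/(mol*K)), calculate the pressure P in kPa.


P = nRT/V = 8.8960 * 8.314 * 293.4240 / 0.7420
= 21702.0334 / 0.7420 = 29248.0235 Pa = 29.2480 kPa

29.2480 kPa


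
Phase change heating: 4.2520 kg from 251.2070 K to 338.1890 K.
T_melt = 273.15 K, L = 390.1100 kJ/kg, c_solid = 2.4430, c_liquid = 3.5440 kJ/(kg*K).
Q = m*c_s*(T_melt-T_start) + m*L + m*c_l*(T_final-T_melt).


Q1 (sensible, solid) = 4.2520 * 2.4430 * 21.9430 = 227.9359 kJ
Q2 (latent) = 4.2520 * 390.1100 = 1658.7477 kJ
Q3 (sensible, liquid) = 4.2520 * 3.5440 * 65.0390 = 980.0784 kJ
Q_total = 2866.7620 kJ

2866.7620 kJ


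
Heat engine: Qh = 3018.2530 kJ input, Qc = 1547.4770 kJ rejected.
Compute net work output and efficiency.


W = 3018.2530 - 1547.4770 = 1470.7760 kJ
eta = 1470.7760 / 3018.2530 = 0.4873 = 48.7294%

W = 1470.7760 kJ, eta = 48.7294%


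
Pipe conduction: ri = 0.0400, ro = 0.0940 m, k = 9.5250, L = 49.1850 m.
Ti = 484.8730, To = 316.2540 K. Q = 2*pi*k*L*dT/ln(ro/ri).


dT = 168.6190 K
ln(ro/ri) = 0.8544
Q = 2*pi*9.5250*49.1850*168.6190 / 0.8544 = 580918.2319 W

580918.2319 W


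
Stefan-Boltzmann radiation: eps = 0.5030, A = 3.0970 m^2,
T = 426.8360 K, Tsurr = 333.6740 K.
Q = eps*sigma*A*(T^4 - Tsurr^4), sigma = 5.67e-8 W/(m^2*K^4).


T^4 = 3.3193e+10
Tsurr^4 = 1.2396e+10
Q = 0.5030 * 5.67e-8 * 3.0970 * 2.0797e+10 = 1836.8957 W

1836.8957 W


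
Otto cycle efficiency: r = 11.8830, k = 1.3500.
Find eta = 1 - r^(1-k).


r^(k-1) = 2.3781
eta = 1 - 1/2.3781 = 0.5795 = 57.9490%

57.9490%


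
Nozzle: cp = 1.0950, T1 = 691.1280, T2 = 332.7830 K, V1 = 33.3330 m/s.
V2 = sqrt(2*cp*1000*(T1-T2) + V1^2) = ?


dT = 358.3450 K
2*cp*1000*dT = 784775.5500
V1^2 = 1111.0889
V2 = sqrt(785886.6389) = 886.5025 m/s

886.5025 m/s


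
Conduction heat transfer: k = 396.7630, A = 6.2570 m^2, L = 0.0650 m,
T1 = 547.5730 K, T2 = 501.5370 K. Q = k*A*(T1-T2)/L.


dT = 46.0360 K
Q = 396.7630 * 6.2570 * 46.0360 / 0.0650 = 1758253.7207 W

1758253.7207 W


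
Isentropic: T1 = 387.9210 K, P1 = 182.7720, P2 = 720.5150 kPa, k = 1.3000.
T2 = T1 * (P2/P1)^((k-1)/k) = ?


(k-1)/k = 0.2308
(P2/P1)^exp = 1.3724
T2 = 387.9210 * 1.3724 = 532.3781 K

532.3781 K


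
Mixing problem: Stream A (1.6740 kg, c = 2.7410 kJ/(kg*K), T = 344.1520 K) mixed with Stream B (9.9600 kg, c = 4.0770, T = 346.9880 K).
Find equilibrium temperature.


num = 15669.2327
den = 45.1954
Tf = 346.7001 K

346.7001 K


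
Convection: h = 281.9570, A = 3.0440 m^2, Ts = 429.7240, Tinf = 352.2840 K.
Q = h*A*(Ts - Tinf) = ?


dT = 77.4400 K
Q = 281.9570 * 3.0440 * 77.4400 = 66464.9792 W

66464.9792 W


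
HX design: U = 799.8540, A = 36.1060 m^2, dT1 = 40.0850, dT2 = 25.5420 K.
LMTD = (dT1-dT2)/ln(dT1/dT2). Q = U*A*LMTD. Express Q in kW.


LMTD = 32.2692 K
Q = 799.8540 * 36.1060 * 32.2692 = 931918.0054 W = 931.9180 kW

931.9180 kW


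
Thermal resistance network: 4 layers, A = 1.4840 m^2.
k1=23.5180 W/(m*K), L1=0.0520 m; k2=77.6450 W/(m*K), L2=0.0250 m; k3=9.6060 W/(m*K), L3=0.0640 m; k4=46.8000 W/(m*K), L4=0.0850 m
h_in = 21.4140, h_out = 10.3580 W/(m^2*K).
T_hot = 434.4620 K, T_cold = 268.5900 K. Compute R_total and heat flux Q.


R_conv_in = 1/(21.4140*1.4840) = 0.0315
R_1 = 0.0520/(23.5180*1.4840) = 0.0015
R_2 = 0.0250/(77.6450*1.4840) = 0.0002
R_3 = 0.0640/(9.6060*1.4840) = 0.0045
R_4 = 0.0850/(46.8000*1.4840) = 0.0012
R_conv_out = 1/(10.3580*1.4840) = 0.0651
R_total = 0.1039 K/W
Q = 165.8720 / 0.1039 = 1595.7715 W

R_total = 0.1039 K/W, Q = 1595.7715 W


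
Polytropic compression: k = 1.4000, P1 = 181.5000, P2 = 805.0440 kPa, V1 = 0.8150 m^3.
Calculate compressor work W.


(k-1)/k = 0.2857
(P2/P1)^exp = 1.5305
W = 3.5000 * 181.5000 * 0.8150 * (1.5305 - 1) = 274.6688 kJ

274.6688 kJ


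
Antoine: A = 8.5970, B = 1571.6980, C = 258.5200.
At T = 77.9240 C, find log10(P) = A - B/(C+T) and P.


C+T = 336.4440
B/(C+T) = 4.6715
log10(P) = 8.5970 - 4.6715 = 3.9255
P = 10^3.9255 = 8423.6523 mmHg

8423.6523 mmHg


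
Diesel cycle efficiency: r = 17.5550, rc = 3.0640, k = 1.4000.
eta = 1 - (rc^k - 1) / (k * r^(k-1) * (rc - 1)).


r^(k-1) = 3.1460
rc^k = 4.7952
eta = 0.5825 = 58.2522%

58.2522%


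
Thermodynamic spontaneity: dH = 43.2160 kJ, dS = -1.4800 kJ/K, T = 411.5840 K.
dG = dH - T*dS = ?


T*dS = 411.5840 * -1.4800 = -609.1443 kJ
dG = 43.2160 + 609.1443 = 652.3603 kJ (non-spontaneous)

dG = 652.3603 kJ, non-spontaneous


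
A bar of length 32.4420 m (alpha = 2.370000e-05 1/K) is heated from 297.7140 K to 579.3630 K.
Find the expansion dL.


dT = 281.6490 K
dL = 2.370000e-05 * 32.4420 * 281.6490 = 0.216553 m
L_final = 32.658553 m

dL = 0.216553 m


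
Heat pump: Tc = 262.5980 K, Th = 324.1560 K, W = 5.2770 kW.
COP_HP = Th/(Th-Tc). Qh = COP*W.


COP = 324.1560 / 61.5580 = 5.2659
Qh = 5.2659 * 5.2770 = 27.7880 kW

COP = 5.2659, Qh = 27.7880 kW


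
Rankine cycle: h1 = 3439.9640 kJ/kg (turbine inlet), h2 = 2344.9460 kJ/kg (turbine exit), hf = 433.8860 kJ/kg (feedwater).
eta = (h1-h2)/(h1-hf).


W = 1095.0180 kJ/kg
Q_in = 3006.0780 kJ/kg
eta = 0.3643 = 36.4268%

eta = 36.4268%


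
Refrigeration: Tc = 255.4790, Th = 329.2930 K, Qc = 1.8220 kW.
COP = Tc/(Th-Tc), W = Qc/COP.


COP = 255.4790 / 73.8140 = 3.4611
W = 1.8220 / 3.4611 = 0.5264 kW

COP = 3.4611, W = 0.5264 kW


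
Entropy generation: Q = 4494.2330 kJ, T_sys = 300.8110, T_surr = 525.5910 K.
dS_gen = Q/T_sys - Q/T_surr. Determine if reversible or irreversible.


dS_sys = 4494.2330/300.8110 = 14.9404 kJ/K
dS_surr = -4494.2330/525.5910 = -8.5508 kJ/K
dS_gen = 14.9404 - 8.5508 = 6.3896 kJ/K (irreversible)

dS_gen = 6.3896 kJ/K, irreversible


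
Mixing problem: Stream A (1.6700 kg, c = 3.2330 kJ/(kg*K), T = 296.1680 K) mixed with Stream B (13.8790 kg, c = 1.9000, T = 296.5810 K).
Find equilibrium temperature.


num = 9419.9142
den = 31.7692
Tf = 296.5108 K

296.5108 K


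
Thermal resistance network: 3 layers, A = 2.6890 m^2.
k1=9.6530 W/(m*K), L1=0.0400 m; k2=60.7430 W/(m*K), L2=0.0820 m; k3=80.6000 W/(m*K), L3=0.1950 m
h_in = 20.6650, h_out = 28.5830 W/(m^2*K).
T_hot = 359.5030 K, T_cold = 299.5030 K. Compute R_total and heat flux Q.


R_conv_in = 1/(20.6650*2.6890) = 0.0180
R_1 = 0.0400/(9.6530*2.6890) = 0.0015
R_2 = 0.0820/(60.7430*2.6890) = 0.0005
R_3 = 0.1950/(80.6000*2.6890) = 0.0009
R_conv_out = 1/(28.5830*2.6890) = 0.0130
R_total = 0.0339 K/W
Q = 60.0000 / 0.0339 = 1767.3363 W

R_total = 0.0339 K/W, Q = 1767.3363 W
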